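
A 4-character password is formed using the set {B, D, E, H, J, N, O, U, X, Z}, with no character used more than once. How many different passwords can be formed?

This is a permutation of 4 out of 10: P(10,4) = 10!/6!.
That product is 10 × 9 × 8 × 7 = 5040.

5040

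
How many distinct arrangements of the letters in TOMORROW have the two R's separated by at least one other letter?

There are 8!/(3!·2!) = 3360 arrangements of TOMORROW in total.
If the two R's are adjacent, glue them into one block, leaving 7 items to arrange: (7)!/(3!) = 840 ways.
Hence 3360 − 840 = 2520.

2520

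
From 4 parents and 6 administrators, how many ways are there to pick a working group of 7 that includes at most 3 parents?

100

Split by how many parents are chosen (0 through 3).
Sum: C(4,0)·C(6,7) + C(4,1)·C(6,6) + C(4,2)·C(6,5) + C(4,3)·C(6,4) = 0 + 4 + 36 + 60 = 100.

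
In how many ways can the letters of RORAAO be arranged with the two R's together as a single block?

Treat the 2 copies of R as a single block. The multiset to arrange is then {RR, A, A, O, O}, 5 items in all.
That gives (5)!/(2!·2!) = 30 arrangements.

30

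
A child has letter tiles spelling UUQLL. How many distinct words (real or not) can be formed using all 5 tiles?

30

Letter multiplicities in UUQLL: L×2, Q×1, U×2.
The number of distinct arrangements is 5!/(2!·2!) = 120/4 = 30.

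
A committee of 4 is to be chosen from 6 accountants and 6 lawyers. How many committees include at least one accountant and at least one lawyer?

With no constraint there are C(12,4) = 495 possible selections.
Selections missing a whole group: no accountants → C(6,4) = 15; no lawyers → C(6,4) = 15.
Both groups omitted at once is impossible, so 495 − 30 = 465.

465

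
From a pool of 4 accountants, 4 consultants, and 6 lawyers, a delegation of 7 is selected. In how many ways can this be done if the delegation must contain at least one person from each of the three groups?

Unrestricted: C(14,7) = 3432 ways to pick any 7 of the 14.
Subtract selections that omit an entire group: no accountants → C(10,7) = 120; no consultants → C(10,7) = 120; no lawyers → C(8,7) = 8.
Add back selections omitting two groups (i.e. drawn from a single group): C(4,7) + C(4,7) + C(6,7) = 0.
By inclusion–exclusion: 3432 − 248 + 0 = 3184.

3184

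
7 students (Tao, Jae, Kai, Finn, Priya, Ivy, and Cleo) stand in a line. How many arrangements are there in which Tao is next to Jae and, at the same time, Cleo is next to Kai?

Treat {Tao,Jae} as one block (2 orders) and {Cleo,Kai} as another (2 orders).
That leaves 5 units to arrange: 2 × 2 × 5! = 4 × 120 = 480.

480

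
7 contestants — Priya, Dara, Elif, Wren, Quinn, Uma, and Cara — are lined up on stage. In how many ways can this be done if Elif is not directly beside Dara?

There are 7! = 5040 arrangements in all. If Elif and Dara are adjacent, merging them into one block gives 2·(6)! = 1440 arrangements.
Complementary counting: 5040 − 1440 = 3600.

3600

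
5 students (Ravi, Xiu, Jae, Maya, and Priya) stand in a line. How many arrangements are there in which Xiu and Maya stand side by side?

Place the 3 others and the Xiu-Maya pair as 4 objects in a line; the pair has 2 internal arrangements.
That gives 2 × 4! = 2 × 24 = 48.

48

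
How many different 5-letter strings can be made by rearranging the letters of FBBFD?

The 5 letters of FBBFD have repeats: B appearing twice and F appearing twice.
So there are 5! / (2!·2!) = 30 distinguishable arrangements.

30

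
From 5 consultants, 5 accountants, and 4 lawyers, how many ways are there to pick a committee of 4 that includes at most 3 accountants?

Split by how many accountants are chosen (0 through 3).
Sum: C(5,0)·C(9,4) + C(5,1)·C(9,3) + C(5,2)·C(9,2) + C(5,3)·C(9,1) = 126 + 420 + 360 + 90 = 996.

996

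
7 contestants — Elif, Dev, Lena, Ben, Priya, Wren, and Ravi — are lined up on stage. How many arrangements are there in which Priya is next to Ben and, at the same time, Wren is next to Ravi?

Treat {Priya,Ben} as one block (2 orders) and {Wren,Ravi} as another (2 orders).
That leaves 5 units to arrange: 2 × 2 × 5! = 4 × 120 = 480.

480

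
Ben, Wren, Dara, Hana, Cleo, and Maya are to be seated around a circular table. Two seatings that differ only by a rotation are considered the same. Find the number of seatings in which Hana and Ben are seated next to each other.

Glue Hana and Ben into a block (2 internal orders). Seating 5 units around a circle gives (4)! arrangements.
So 2 × (4)! = 2 × 24 = 48.

48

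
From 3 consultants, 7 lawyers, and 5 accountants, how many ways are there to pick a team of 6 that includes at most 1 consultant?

3300

Split by how many consultants are chosen (0 through 1).
Sum: C(3,0)·C(12,6) + C(3,1)·C(12,5) = 924 + 2376 = 3300.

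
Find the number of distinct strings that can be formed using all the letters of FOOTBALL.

FOOTBALL has 8 letters with L appearing twice and O appearing twice.
The number of distinct arrangements is 8!/(2!·2!) = 40320/4 = 10080.

10080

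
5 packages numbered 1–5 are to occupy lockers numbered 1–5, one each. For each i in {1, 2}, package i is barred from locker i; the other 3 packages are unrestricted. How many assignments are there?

78

Let Aᵢ (for i ∈ {1, 2}) be the placements that put package i in its forbidden locker. Any j of these fix j positions, leaving (5−j)! ways to fill the rest, and there are C(2,j) ways to pick which j.
By inclusion–exclusion, the number of valid placements is Σ_{j=0}^{2} (−1)^j C(2,j)·(5−j)!.
Computing: 120 − 48 + 6 = 78.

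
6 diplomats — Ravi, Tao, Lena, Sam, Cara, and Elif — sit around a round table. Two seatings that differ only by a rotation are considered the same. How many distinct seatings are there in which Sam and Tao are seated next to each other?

Treat {Sam, Tao} as one unit (2 internal orders) and seat the resulting 5 units around the table: (4)! circular arrangements.
So 2 × (4)! = 2 × 24 = 48.

48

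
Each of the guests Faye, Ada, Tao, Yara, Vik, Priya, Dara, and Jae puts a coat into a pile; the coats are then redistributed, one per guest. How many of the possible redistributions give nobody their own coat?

14833

Count assignments avoiding every fixed point. For any j of the 8 guests fixed to their own coat, the other 8−j can be arranged in (8−j)! ways.
By inclusion–exclusion this is Σ_{j=0}^{8} (−1)^j C(8,j)·(8−j)!.
Computing: 40320 − 40320 + 20160 − 6720 + 1680 − 336 + 56 − 8 + 1 = 14833.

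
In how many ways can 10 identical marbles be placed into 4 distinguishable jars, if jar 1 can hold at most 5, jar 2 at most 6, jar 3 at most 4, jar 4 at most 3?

By stars and bars, unrestricted non-negative solutions to x_1+…+x_4 = 10 number C(10+3,3) = 286.
Subtract solutions that violate a single cap (substitute x_i' = x_i − (cap_i+1)): x_1 ≥ 6 gives C(7,3) = 35; x_2 ≥ 7 gives C(6,3) = 20; x_3 ≥ 5 gives C(8,3) = 56; x_4 ≥ 4 gives C(9,3) = 84. Together 195.
Add back pairs where two caps are both exceeded: 0 + 0 + 1 + 0 + 0 + 4 = 5.
By inclusion–exclusion the count is 286 − 195 + 5 = 96.

96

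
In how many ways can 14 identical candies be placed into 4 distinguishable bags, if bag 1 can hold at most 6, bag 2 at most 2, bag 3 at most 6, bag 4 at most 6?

64

By stars and bars, unrestricted non-negative solutions to x_1+…+x_4 = 14 number C(14+3,3) = 680.
Subtract solutions that violate a single cap (substitute x_i' = x_i − (cap_i+1)): x_1 ≥ 7 gives C(10,3) = 120; x_2 ≥ 3 gives C(14,3) = 364; x_3 ≥ 7 gives C(10,3) = 120; x_4 ≥ 7 gives C(10,3) = 120. Together 724.
Add back pairs where two caps are both exceeded: 35 + 1 + 1 + 35 + 35 + 1 = 108.
By inclusion–exclusion the count is 680 − 724 + 108 = 64.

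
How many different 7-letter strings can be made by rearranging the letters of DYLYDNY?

420

Letter multiplicities in DYLYDNY: D×2, L×1, N×1, Y×3.
Dividing 7! = 5040 by 3!·2! = 12 for the repeated letters gives 420.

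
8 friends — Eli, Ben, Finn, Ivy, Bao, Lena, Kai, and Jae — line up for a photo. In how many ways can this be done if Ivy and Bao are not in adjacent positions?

There are 8! = 40320 arrangements in all. If Ivy and Bao are adjacent, merging them into one block gives 2·(7)! = 10080 arrangements.
So 40320 − 10080 = 30240 arrangements keep them apart.

30240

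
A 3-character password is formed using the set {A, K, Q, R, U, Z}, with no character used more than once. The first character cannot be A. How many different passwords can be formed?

The first character has 6−1 = 5 choices (anything except A).
The remaining 2 characters are filled from the other 5 symbols without repetition: 5 × 4 = 20.
Total: 5 × 20 = 100.

100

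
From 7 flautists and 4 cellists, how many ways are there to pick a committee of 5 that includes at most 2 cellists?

Split by how many cellists are chosen (0 through 2).
Sum: C(4,0)·C(7,5) + C(4,1)·C(7,4) + C(4,2)·C(7,3) = 21 + 140 + 210 = 371.

371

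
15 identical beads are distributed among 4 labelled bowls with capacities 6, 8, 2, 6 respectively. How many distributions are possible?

By stars and bars, unrestricted non-negative solutions to x_1+…+x_4 = 15 number C(15+3,3) = 816.
Subtract solutions that violate a single cap (substitute x_i' = x_i − (cap_i+1)): x_1 ≥ 7 gives C(11,3) = 165; x_2 ≥ 9 gives C(9,3) = 84; x_3 ≥ 3 gives C(15,3) = 455; x_4 ≥ 7 gives C(11,3) = 165. Together 869.
Add back pairs where two caps are both exceeded: 0 + 56 + 4 + 20 + 0 + 56 = 136.
By inclusion–exclusion the count is 816 − 869 + 136 = 83.

83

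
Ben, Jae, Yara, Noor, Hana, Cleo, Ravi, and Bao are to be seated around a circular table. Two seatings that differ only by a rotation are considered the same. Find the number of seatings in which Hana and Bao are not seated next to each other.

Without the restriction there are (7)! = 5040 seatings.
Seatings with Hana beside Bao: treat them as a block with 2 internal orders, giving 2 × (6)! = 1440.
Subtracting, 5040 − 1440 = 3600.

3600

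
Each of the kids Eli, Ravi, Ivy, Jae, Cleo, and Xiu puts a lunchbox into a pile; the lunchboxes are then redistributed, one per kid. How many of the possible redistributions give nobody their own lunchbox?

265

Count assignments avoiding every fixed point. For any j of the 6 kids fixed to their own lunchbox, the other 6−j can be arranged in (6−j)! ways.
By inclusion–exclusion this is Σ_{j=0}^{6} (−1)^j C(6,j)·(6−j)!.
Computing: 720 − 720 + 360 − 120 + 30 − 6 + 1 = 265.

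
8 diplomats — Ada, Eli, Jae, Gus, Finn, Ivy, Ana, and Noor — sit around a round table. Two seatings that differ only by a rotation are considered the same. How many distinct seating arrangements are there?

Fix one person's seat to break rotational symmetry; the remaining 7 people can be arranged in (7)! = 5040 ways.

5040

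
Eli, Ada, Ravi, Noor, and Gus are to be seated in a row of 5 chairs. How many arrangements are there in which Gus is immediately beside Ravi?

48

Glue Gus and Ravi into one block (2 internal orders), leaving 4 units to arrange in a row.
So the count is 2·(4)! = 48.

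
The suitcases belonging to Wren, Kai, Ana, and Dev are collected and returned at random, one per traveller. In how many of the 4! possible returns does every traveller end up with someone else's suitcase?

Let Aᵢ be the assignments in which traveller i gets their own suitcase. We want the size of the complement of A₁∪…∪A_4.
By inclusion–exclusion this is Σ_{j=0}^{4} (−1)^j C(4,j)·(4−j)!.
Computing: 24 − 24 + 12 − 4 + 1 = 9.

9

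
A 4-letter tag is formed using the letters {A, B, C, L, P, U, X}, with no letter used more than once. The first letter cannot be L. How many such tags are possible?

The first letter has 7−1 = 6 choices (anything except L).
The remaining 3 letters are filled from the other 6 symbols without repetition: 6 × 5 × 4 = 120.
Total: 6 × 120 = 720.

720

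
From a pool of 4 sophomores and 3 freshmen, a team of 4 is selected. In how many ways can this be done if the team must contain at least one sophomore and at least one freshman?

With no constraint there are C(7,4) = 35 possible selections.
Subtract selections that omit an entire group: no sophomores → C(3,4) = 0; no freshmen → C(4,4) = 1.
Both groups omitted at once is impossible, so 35 − 1 = 34.

34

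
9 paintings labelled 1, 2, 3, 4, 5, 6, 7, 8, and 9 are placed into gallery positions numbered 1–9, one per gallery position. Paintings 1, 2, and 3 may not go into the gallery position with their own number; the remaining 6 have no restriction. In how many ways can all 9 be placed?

256320

Let Aᵢ (for i ∈ {1, 2, 3}) be the placements that put painting i in its forbidden gallery position. Any j of these fix j positions, leaving (9−j)! ways to fill the rest, and there are C(3,j) ways to pick which j.
By inclusion–exclusion, the number of valid placements is Σ_{j=0}^{3} (−1)^j C(3,j)·(9−j)!.
Computing: 362880 − 120960 + 15120 − 720 = 256320.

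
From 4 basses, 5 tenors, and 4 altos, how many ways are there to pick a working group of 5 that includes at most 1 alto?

630

Split by how many altos are chosen (0 through 1).
Sum: C(4,0)·C(9,5) + C(4,1)·C(9,4) = 126 + 504 = 630.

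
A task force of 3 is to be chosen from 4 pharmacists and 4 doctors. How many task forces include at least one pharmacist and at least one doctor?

48

Unrestricted: C(8,3) = 56 ways to pick any 3 of the 8.
Selections missing a whole group: no pharmacists → C(4,3) = 4; no doctors → C(4,3) = 4.
Both groups omitted at once is impossible, so 56 − 8 = 48.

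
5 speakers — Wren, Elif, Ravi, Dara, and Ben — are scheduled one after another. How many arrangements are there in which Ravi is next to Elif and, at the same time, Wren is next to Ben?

Treat {Ravi,Elif} as one block (2 orders) and {Wren,Ben} as another (2 orders).
That leaves 3 units to arrange: 2 × 2 × 3! = 4 × 6 = 24.

24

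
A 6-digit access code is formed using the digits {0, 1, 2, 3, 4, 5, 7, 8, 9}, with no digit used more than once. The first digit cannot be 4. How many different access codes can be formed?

The first digit has 9−1 = 8 choices (anything except 4).
The remaining 5 digits are filled from the other 8 symbols without repetition: 8 × 7 × 6 × 5 × 4 = 6720.
Total: 8 × 6720 = 53760.

53760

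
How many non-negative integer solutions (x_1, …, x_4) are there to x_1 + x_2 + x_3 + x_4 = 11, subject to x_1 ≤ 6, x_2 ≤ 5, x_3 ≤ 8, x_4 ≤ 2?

By stars and bars, unrestricted non-negative solutions to x_1+…+x_4 = 11 number C(11+3,3) = 364.
Subtract solutions that violate a single cap (substitute x_i' = x_i − (cap_i+1)): x_1 ≥ 7 gives C(7,3) = 35; x_2 ≥ 6 gives C(8,3) = 56; x_3 ≥ 9 gives C(5,3) = 10; x_4 ≥ 3 gives C(11,3) = 165. Together 266.
Add back pairs where two caps are both exceeded: 0 + 0 + 4 + 0 + 10 + 0 = 14.
By inclusion–exclusion the count is 364 − 266 + 14 = 112.

112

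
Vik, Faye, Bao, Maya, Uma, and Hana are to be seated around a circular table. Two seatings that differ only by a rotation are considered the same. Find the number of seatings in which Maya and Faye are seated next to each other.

Glue Maya and Faye into a block (2 internal orders). Seating 5 units around a circle gives (4)! arrangements.
So 2 × (4)! = 2 × 24 = 48.

48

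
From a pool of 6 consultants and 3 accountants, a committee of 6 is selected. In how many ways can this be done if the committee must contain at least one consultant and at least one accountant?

83

With no constraint there are C(9,6) = 84 possible selections.
Selections missing a whole group: no consultants → C(3,6) = 0; no accountants → C(6,6) = 1.
Both groups omitted at once is impossible, so 84 − 1 = 83.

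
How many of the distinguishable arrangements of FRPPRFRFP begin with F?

560

With the first slot taken by F, it remains to arrange the other 8 letters (RPPRFRFP).
Those 8 letters have F appearing twice, P appearing 3 times, and R appearing 3 times, giving (8)!/(3!·3!·2!) = 560.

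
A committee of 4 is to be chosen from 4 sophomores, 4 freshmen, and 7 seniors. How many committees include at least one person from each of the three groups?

With no constraint there are C(15,4) = 1365 possible selections.
Subtract selections that omit an entire group: no sophomores → C(11,4) = 330; no freshmen → C(11,4) = 330; no seniors → C(8,4) = 70.
Add back selections omitting two groups (i.e. drawn from a single group): C(4,4) + C(4,4) + C(7,4) = 37.
By inclusion–exclusion: 1365 − 730 + 37 = 672.

672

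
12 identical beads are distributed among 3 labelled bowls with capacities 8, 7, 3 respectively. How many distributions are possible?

By stars and bars, unrestricted non-negative solutions to x_1+…+x_3 = 12 number C(12+2,2) = 91.
Subtract solutions that violate a single cap (substitute x_i' = x_i − (cap_i+1)): x_1 ≥ 9 gives C(5,2) = 10; x_2 ≥ 8 gives C(6,2) = 15; x_3 ≥ 4 gives C(10,2) = 45. Together 70.
Add back pairs where two caps are both exceeded: 0 + 0 + 1 = 1.
By inclusion–exclusion the count is 91 − 70 + 1 = 22.

22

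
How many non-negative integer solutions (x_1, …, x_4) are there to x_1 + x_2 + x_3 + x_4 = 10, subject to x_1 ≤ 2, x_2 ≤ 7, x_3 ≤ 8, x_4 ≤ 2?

Ignoring the caps, the number of non-negative solutions to x_1+…+x_4 = 10 is C(13,3) = 286.
Subtract solutions that violate a single cap (substitute x_i' = x_i − (cap_i+1)): x_1 ≥ 3 gives C(10,3) = 120; x_2 ≥ 8 gives C(5,3) = 10; x_3 ≥ 9 gives C(4,3) = 4; x_4 ≥ 3 gives C(10,3) = 120. Together 254.
Add back pairs where two caps are both exceeded: 0 + 0 + 35 + 0 + 0 + 0 = 35.
By inclusion–exclusion the count is 286 − 254 + 35 = 67.

67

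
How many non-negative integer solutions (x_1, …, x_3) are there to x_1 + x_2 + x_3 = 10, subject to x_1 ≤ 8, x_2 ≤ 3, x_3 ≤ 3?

Without the upper bounds there are C(12,2) = 66 ways to split 10 among 3 variables.
Subtract solutions that violate a single cap (substitute x_i' = x_i − (cap_i+1)): x_1 ≥ 9 gives C(3,2) = 3; x_2 ≥ 4 gives C(8,2) = 28; x_3 ≥ 4 gives C(8,2) = 28. Together 59.
Add back pairs where two caps are both exceeded: 0 + 0 + 6 = 6.
By inclusion–exclusion the count is 66 − 59 + 6 = 13.

13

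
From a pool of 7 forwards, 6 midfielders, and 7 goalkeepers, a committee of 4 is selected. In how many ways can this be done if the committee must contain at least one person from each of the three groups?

Unrestricted: C(20,4) = 4845 ways to pick any 4 of the 20.
Selections missing a whole group: no forwards → C(13,4) = 715; no midfielders → C(14,4) = 1001; no goalkeepers → C(13,4) = 715.
Add back selections omitting two groups (i.e. drawn from a single group): C(7,4) + C(6,4) + C(7,4) = 85.
By inclusion–exclusion: 4845 − 2431 + 85 = 2499.

2499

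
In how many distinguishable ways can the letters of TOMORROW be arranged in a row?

Letter multiplicities in TOMORROW: M×1, O×3, R×2, T×1, W×1.
So there are 8! / (3!·2!) = 3360 distinguishable arrangements.

3360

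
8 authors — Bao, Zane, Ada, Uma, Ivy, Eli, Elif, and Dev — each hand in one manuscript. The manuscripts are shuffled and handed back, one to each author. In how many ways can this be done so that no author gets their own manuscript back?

14833

Let Aᵢ be the assignments in which author i gets their own manuscript. We want the size of the complement of A₁∪…∪A_8.
By inclusion–exclusion this is Σ_{j=0}^{8} (−1)^j C(8,j)·(8−j)!.
Computing: 40320 − 40320 + 20160 − 6720 + 1680 − 336 + 56 − 8 + 1 = 14833.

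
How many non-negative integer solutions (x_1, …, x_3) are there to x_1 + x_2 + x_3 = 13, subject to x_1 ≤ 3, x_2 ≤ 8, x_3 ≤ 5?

10

Ignoring the caps, the number of non-negative solutions to x_1+…+x_3 = 13 is C(15,2) = 105.
Subtract solutions that violate a single cap (substitute x_i' = x_i − (cap_i+1)): x_1 ≥ 4 gives C(11,2) = 55; x_2 ≥ 9 gives C(6,2) = 15; x_3 ≥ 6 gives C(9,2) = 36. Together 106.
Add back pairs where two caps are both exceeded: 1 + 10 + 0 = 11.
By inclusion–exclusion the count is 105 − 106 + 11 = 10.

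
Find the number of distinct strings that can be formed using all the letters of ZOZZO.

10

Letter multiplicities in ZOZZO: O×2, Z×3.
The number of distinct arrangements is 5!/(3!·2!) = 120/12 = 10.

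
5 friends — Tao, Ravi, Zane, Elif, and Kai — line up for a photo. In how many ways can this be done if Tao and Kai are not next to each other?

72

There are 5! = 120 arrangements in all. If Tao and Kai are adjacent, merging them into one block gives 2·(4)! = 48 arrangements.
So 120 − 48 = 72 arrangements keep them apart.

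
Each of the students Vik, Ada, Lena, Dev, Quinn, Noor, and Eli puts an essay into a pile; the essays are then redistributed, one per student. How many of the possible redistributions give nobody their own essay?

1854

Count assignments avoiding every fixed point. For any j of the 7 students fixed to their own essay, the other 7−j can be arranged in (7−j)! ways.
By inclusion–exclusion this is Σ_{j=0}^{7} (−1)^j C(7,j)·(7−j)!.
Computing: 5040 − 5040 + 2520 − 840 + 210 − 42 + 7 − 1 = 1854.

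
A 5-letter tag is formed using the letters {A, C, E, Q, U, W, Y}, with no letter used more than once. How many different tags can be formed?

2520

This is a permutation of 5 out of 7: P(7,5) = 7!/2!.
7 × 6 × 5 × 4 × 3 = 2520.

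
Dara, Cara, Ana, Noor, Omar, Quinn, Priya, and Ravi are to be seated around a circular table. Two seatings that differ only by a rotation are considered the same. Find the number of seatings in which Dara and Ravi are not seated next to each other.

All circular seatings of 8 people number (7)! = 5040.
Those with Dara next to Ravi: fuse the pair into one unit and seat 7 units around a circle — 2·(6)! = 1440.
Subtracting, 5040 − 1440 = 3600.

3600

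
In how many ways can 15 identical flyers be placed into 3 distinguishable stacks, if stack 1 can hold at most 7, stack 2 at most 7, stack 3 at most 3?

By stars and bars, unrestricted non-negative solutions to x_1+…+x_3 = 15 number C(15+2,2) = 136.
Subtract solutions that violate a single cap (substitute x_i' = x_i − (cap_i+1)): x_1 ≥ 8 gives C(9,2) = 36; x_2 ≥ 8 gives C(9,2) = 36; x_3 ≥ 4 gives C(13,2) = 78. Together 150.
Add back pairs where two caps are both exceeded: 0 + 10 + 10 = 20.
By inclusion–exclusion the count is 136 − 150 + 20 = 6.

6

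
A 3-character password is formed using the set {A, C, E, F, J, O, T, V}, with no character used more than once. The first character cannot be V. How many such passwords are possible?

294

The first character has 8−1 = 7 choices (anything except V).
The remaining 2 characters are filled from the other 7 symbols without repetition: 7 × 6 = 42.
Total: 7 × 42 = 294.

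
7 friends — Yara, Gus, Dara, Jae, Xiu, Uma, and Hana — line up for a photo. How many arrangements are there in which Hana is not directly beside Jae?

Of the 7! = 5040 arrangements, those with Hana and Jae adjacent number 2 × 6! = 1440 (treat the pair as a block with 2 internal orders).
Complementary counting: 5040 − 1440 = 3600.

3600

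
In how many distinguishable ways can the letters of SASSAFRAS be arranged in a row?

2520

The 9 letters of SASSAFRAS have repeats: A appearing 3 times and S appearing 4 times.
So there are 9! / (4!·3!) = 2520 distinguishable arrangements.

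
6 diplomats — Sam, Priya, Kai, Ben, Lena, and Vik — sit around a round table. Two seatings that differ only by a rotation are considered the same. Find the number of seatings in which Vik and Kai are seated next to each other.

Glue Vik and Kai into a block (2 internal orders). Seating 5 units around a circle gives (4)! arrangements.
So 2 × (4)! = 2 × 24 = 48.

48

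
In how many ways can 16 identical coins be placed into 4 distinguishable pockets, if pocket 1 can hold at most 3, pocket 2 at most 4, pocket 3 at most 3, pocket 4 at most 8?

10

By stars and bars, unrestricted non-negative solutions to x_1+…+x_4 = 16 number C(16+3,3) = 969.
Subtract solutions that violate a single cap (substitute x_i' = x_i − (cap_i+1)): x_1 ≥ 4 gives C(15,3) = 455; x_2 ≥ 5 gives C(14,3) = 364; x_3 ≥ 4 gives C(15,3) = 455; x_4 ≥ 9 gives C(10,3) = 120. Together 1394.
Add back pairs where two caps are both exceeded: 120 + 165 + 20 + 120 + 10 + 20 = 455.
Subtract triples: 20 + 0 + 0 + 0 = 20.
By inclusion–exclusion the count is 969 − 1394 + 455 − 20 = 10.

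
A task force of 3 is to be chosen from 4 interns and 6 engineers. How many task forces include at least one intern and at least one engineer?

96

Unrestricted: C(10,3) = 120 ways to pick any 3 of the 10.
Selections missing a whole group: no interns → C(6,3) = 20; no engineers → C(4,3) = 4.
Both groups omitted at once is impossible, so 120 − 24 = 96.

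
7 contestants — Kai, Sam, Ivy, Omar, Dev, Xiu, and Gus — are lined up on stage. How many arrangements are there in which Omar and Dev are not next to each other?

3600

There are 7! = 5040 arrangements in all. If Omar and Dev are adjacent, merging them into one block gives 2·(6)! = 1440 arrangements.
So 5040 − 1440 = 3600 arrangements keep them apart.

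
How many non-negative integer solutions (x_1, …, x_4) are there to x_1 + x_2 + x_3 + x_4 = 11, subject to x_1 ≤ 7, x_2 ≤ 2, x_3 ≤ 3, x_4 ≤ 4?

41

Ignoring the caps, the number of non-negative solutions to x_1+…+x_4 = 11 is C(14,3) = 364.
Subtract solutions that violate a single cap (substitute x_i' = x_i − (cap_i+1)): x_1 ≥ 8 gives C(6,3) = 20; x_2 ≥ 3 gives C(11,3) = 165; x_3 ≥ 4 gives C(10,3) = 120; x_4 ≥ 5 gives C(9,3) = 84. Together 389.
Add back pairs where two caps are both exceeded: 1 + 0 + 0 + 35 + 20 + 10 = 66.
By inclusion–exclusion the count is 364 − 389 + 66 = 41.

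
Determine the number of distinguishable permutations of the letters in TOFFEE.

180

TOFFEE has 6 letters with E appearing twice and F appearing twice.
Dividing 6! = 720 by 2!·2! = 4 for the repeated letters gives 180.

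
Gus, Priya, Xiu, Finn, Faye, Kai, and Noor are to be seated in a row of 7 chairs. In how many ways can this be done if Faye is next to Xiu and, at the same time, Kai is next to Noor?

480

Treat {Faye,Xiu} as one block (2 orders) and {Kai,Noor} as another (2 orders).
That leaves 5 units to arrange: 2 × 2 × 5! = 4 × 120 = 480.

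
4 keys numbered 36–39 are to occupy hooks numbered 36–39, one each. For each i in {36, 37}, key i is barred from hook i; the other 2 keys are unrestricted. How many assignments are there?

Let Aᵢ (for i ∈ {36, 37}) be the placements that put key i in its forbidden hook. Any j of these fix j positions, leaving (4−j)! ways to fill the rest, and there are C(2,j) ways to pick which j.
By inclusion–exclusion, the number of valid placements is Σ_{j=0}^{2} (−1)^j C(2,j)·(4−j)!.
Computing: 24 − 12 + 2 = 14.

14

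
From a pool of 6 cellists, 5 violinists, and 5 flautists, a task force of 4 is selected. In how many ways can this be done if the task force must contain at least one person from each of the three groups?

975

Unrestricted: C(16,4) = 1820 ways to pick any 4 of the 16.
Subtract selections that omit an entire group: no cellists → C(10,4) = 210; no violinists → C(11,4) = 330; no flautists → C(11,4) = 330.
Add back selections omitting two groups (i.e. drawn from a single group): C(6,4) + C(5,4) + C(5,4) = 25.
By inclusion–exclusion: 1820 − 870 + 25 = 975.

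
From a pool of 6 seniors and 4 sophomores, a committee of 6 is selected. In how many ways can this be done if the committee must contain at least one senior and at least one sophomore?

Total 6-person selections from all 10: C(10,6) = 210.
Subtract selections that omit an entire group: no seniors → C(4,6) = 0; no sophomores → C(6,6) = 1.
Both groups omitted at once is impossible, so 210 − 1 = 209.

209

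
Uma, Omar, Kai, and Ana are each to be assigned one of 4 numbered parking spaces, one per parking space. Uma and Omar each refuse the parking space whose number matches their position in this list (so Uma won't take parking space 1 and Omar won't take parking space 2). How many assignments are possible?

Let Aᵢ (for i ∈ {1, 2}) be the placements that put person i in their forbidden parking space. Any j of these fix j positions, leaving (4−j)! ways to fill the rest, and there are C(2,j) ways to pick which j.
By inclusion–exclusion, the number of valid placements is Σ_{j=0}^{2} (−1)^j C(2,j)·(4−j)!.
Computing: 24 − 12 + 2 = 14.

14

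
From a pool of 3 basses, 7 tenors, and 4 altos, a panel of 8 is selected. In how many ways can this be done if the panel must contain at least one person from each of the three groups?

With no constraint there are C(14,8) = 3003 possible selections.
Selections missing a whole group: no basses → C(11,8) = 165; no tenors → C(7,8) = 0; no altos → C(10,8) = 45.
Add back selections omitting two groups (i.e. drawn from a single group): C(3,8) + C(7,8) + C(4,8) = 0.
By inclusion–exclusion: 3003 − 210 + 0 = 2793.

2793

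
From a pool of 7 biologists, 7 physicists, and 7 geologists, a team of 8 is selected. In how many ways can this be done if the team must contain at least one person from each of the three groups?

194481

Total 8-person selections from all 21: C(21,8) = 203490.
Selections missing a whole group: no biologists → C(14,8) = 3003; no physicists → C(14,8) = 3003; no geologists → C(14,8) = 3003.
Add back selections omitting two groups (i.e. drawn from a single group): C(7,8) + C(7,8) + C(7,8) = 0.
By inclusion–exclusion: 203490 − 9009 + 0 = 194481.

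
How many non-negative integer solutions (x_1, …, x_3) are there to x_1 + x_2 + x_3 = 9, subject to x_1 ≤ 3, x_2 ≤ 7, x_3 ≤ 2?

9

Ignoring the caps, the number of non-negative solutions to x_1+…+x_3 = 9 is C(11,2) = 55.
Subtract solutions that violate a single cap (substitute x_i' = x_i − (cap_i+1)): x_1 ≥ 4 gives C(7,2) = 21; x_2 ≥ 8 gives C(3,2) = 3; x_3 ≥ 3 gives C(8,2) = 28. Together 52.
Add back pairs where two caps are both exceeded: 0 + 6 + 0 = 6.
By inclusion–exclusion the count is 55 − 52 + 6 = 9.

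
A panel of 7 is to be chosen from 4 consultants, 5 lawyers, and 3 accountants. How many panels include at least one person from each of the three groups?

With no constraint there are C(12,7) = 792 possible selections.
Selections missing a whole group: no consultants → C(8,7) = 8; no lawyers → C(7,7) = 1; no accountants → C(9,7) = 36.
Add back selections omitting two groups (i.e. drawn from a single group): C(4,7) + C(5,7) + C(3,7) = 0.
By inclusion–exclusion: 792 − 45 + 0 = 747.

747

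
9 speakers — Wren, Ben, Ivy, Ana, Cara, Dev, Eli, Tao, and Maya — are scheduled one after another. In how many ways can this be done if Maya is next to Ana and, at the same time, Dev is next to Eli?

20160

Treat {Maya,Ana} as one block (2 orders) and {Dev,Eli} as another (2 orders).
That leaves 7 units to arrange: 2 × 2 × 7! = 4 × 5040 = 20160.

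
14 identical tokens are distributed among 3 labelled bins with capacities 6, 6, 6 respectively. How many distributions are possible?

15

Ignoring the caps, the number of non-negative solutions to x_1+…+x_3 = 14 is C(16,2) = 120.
Subtract solutions that violate a single cap (substitute x_i' = x_i − (cap_i+1)): x_1 ≥ 7 gives C(9,2) = 36; x_2 ≥ 7 gives C(9,2) = 36; x_3 ≥ 7 gives C(9,2) = 36. Together 108.
Add back pairs where two caps are both exceeded: 1 + 1 + 1 = 3.
By inclusion–exclusion the count is 120 − 108 + 3 = 15.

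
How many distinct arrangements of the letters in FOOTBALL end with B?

With the last slot taken by B, it remains to arrange the other 7 letters (FOOTALL).
Those 7 letters have L appearing twice and O appearing twice, giving (7)!/(2!·2!) = 1260.

1260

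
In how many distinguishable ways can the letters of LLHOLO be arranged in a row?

The 6 letters of LLHOLO have repeats: L appearing 3 times and O appearing twice.
So there are 6! / (3!·2!) = 60 distinguishable arrangements.

60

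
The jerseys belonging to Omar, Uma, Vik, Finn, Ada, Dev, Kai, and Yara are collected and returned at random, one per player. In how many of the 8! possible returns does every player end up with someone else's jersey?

Count assignments avoiding every fixed point. For any j of the 8 players fixed to their old jersey, the other 8−j can be arranged in (8−j)! ways.
By inclusion–exclusion this is Σ_{j=0}^{8} (−1)^j C(8,j)·(8−j)!.
Computing: 40320 − 40320 + 20160 − 6720 + 1680 − 336 + 56 − 8 + 1 = 14833.

14833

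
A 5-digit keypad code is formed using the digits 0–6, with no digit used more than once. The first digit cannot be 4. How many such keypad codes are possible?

2160

The first digit has 7−1 = 6 choices (anything except 4).
The remaining 4 digits are filled from the other 6 symbols without repetition: 6 × 5 × 4 × 3 = 360.
Total: 6 × 360 = 2160.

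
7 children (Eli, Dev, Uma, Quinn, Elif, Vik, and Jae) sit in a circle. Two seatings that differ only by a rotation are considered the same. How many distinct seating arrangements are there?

Fix one person's seat to break rotational symmetry; the remaining 6 people can be arranged in (6)! = 720 ways.

720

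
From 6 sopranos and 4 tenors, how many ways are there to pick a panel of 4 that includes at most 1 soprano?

25

Split by how many sopranos are chosen (0 through 1).
Sum: C(6,0)·C(4,4) + C(6,1)·C(4,3) = 1 + 24 = 25.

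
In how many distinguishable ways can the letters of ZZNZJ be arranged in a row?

Letter multiplicities in ZZNZJ: J×1, N×1, Z×3.
The number of distinct arrangements is 5!/(3!) = 120/6 = 20.

20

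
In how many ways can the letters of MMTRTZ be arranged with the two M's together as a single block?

Treat the 2 copies of M as a single block. The multiset to arrange is then {MM, R, T, T, Z}, 5 items in all.
That gives (5)!/(2!) = 60 arrangements.

60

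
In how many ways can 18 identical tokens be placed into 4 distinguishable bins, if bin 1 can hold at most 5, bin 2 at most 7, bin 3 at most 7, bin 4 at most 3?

34

Ignoring the caps, the number of non-negative solutions to x_1+…+x_4 = 18 is C(21,3) = 1330.
Subtract solutions that violate a single cap (substitute x_i' = x_i − (cap_i+1)): x_1 ≥ 6 gives C(15,3) = 455; x_2 ≥ 8 gives C(13,3) = 286; x_3 ≥ 8 gives C(13,3) = 286; x_4 ≥ 4 gives C(17,3) = 680. Together 1707.
Add back pairs where two caps are both exceeded: 35 + 35 + 165 + 10 + 84 + 84 = 413.
Subtract triples: 0 + 1 + 1 + 0 = 2.
By inclusion–exclusion the count is 1330 − 1707 + 413 − 2 = 34.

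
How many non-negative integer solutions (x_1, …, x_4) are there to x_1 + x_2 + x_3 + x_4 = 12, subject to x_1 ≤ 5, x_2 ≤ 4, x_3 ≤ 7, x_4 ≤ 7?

185

Without the upper bounds there are C(15,3) = 455 ways to split 12 among 4 variables.
Subtract solutions that violate a single cap (substitute x_i' = x_i − (cap_i+1)): x_1 ≥ 6 gives C(9,3) = 84; x_2 ≥ 5 gives C(10,3) = 120; x_3 ≥ 8 gives C(7,3) = 35; x_4 ≥ 8 gives C(7,3) = 35. Together 274.
Add back pairs where two caps are both exceeded: 4 + 0 + 0 + 0 + 0 + 0 = 4.
By inclusion–exclusion the count is 455 − 274 + 4 = 185.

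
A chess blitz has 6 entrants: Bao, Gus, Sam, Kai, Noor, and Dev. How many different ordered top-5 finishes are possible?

720

This is an ordered selection of 5 from 6: P(6,5).
That gives 6 × 5 × 4 × 3 × 2 = 720.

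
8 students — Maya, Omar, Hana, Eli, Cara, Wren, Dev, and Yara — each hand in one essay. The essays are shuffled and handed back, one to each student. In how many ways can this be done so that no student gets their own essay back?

Let Aᵢ be the assignments in which student i gets their own essay. We want the size of the complement of A₁∪…∪A_8.
By inclusion–exclusion this is Σ_{j=0}^{8} (−1)^j C(8,j)·(8−j)!.
Computing: 40320 − 40320 + 20160 − 6720 + 1680 − 336 + 56 − 8 + 1 = 14833.

14833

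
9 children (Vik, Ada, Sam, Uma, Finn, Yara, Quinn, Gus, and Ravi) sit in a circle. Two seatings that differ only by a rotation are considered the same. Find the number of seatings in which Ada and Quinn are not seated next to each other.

All circular seatings of 9 people number (8)! = 40320.
Those with Ada next to Quinn: fuse the pair into one unit and seat 8 units around a circle — 2·(7)! = 10080.
Subtracting, 40320 − 10080 = 30240.

30240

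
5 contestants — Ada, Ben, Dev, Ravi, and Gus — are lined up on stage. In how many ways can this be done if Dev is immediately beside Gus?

Place the 3 others and the Dev-Gus pair as 4 objects in a line; the pair has 2 internal arrangements.
So the count is 2·(4)! = 48.

48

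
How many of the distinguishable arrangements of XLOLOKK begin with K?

With the first slot taken by K, it remains to arrange the other 6 letters (XLOLOK).
Those 6 letters have L appearing twice and O appearing twice, giving (6)!/(2!·2!) = 180.

180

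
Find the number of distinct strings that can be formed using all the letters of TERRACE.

1260

Letter multiplicities in TERRACE: A×1, C×1, E×2, R×2, T×1.
Dividing 7! = 5040 by 2!·2! = 4 for the repeated letters gives 1260.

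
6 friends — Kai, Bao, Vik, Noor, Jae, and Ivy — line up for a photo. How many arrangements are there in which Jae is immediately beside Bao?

240

Treat {Jae, Bao} as a single unit. There are 5 units to order, and the pair itself can be ordered 2 ways.
So the count is 2·(5)! = 240.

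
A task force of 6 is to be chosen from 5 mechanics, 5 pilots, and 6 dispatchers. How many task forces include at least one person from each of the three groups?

With no constraint there are C(16,6) = 8008 possible selections.
Selections missing a whole group: no mechanics → C(11,6) = 462; no pilots → C(11,6) = 462; no dispatchers → C(10,6) = 210.
Add back selections omitting two groups (i.e. drawn from a single group): C(5,6) + C(5,6) + C(6,6) = 1.
By inclusion–exclusion: 8008 − 1134 + 1 = 6875.

6875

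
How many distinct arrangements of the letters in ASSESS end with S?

Fix S in the last position and arrange the remaining 5 letters.
Those 5 letters have S appearing 3 times, giving (5)!/(3!) = 20.

20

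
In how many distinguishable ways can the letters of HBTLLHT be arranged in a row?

630

HBTLLHT has 7 letters with H appearing twice, L appearing twice, and T appearing twice.
So there are 7! / (2!·2!·2!) = 630 distinguishable arrangements.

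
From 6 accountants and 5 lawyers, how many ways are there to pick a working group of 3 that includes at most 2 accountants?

145

Split by how many accountants are chosen (0 through 2).
Sum: C(6,0)·C(5,3) + C(6,1)·C(5,2) + C(6,2)·C(5,1) = 10 + 60 + 75 = 145.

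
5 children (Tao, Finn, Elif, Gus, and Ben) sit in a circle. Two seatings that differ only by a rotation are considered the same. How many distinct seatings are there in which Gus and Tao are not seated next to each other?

All circular seatings of 5 people number (4)! = 24.
Those with Gus next to Tao: fuse the pair into one unit and seat 4 units around a circle — 2·(3)! = 12.
Subtracting, 24 − 12 = 12.

12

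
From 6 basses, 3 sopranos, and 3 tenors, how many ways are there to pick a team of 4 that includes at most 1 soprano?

Split by how many sopranos are chosen (0 through 1).
Sum: C(3,0)·C(9,4) + C(3,1)·C(9,3) = 126 + 252 = 378.

378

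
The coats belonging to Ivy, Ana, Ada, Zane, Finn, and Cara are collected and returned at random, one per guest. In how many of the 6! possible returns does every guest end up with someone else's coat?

This is the derangement count D_6: permutations of 6 items with no fixed point.
By inclusion–exclusion this is Σ_{j=0}^{6} (−1)^j C(6,j)·(6−j)!.
Computing: 720 − 720 + 360 − 120 + 30 − 6 + 1 = 265.

265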